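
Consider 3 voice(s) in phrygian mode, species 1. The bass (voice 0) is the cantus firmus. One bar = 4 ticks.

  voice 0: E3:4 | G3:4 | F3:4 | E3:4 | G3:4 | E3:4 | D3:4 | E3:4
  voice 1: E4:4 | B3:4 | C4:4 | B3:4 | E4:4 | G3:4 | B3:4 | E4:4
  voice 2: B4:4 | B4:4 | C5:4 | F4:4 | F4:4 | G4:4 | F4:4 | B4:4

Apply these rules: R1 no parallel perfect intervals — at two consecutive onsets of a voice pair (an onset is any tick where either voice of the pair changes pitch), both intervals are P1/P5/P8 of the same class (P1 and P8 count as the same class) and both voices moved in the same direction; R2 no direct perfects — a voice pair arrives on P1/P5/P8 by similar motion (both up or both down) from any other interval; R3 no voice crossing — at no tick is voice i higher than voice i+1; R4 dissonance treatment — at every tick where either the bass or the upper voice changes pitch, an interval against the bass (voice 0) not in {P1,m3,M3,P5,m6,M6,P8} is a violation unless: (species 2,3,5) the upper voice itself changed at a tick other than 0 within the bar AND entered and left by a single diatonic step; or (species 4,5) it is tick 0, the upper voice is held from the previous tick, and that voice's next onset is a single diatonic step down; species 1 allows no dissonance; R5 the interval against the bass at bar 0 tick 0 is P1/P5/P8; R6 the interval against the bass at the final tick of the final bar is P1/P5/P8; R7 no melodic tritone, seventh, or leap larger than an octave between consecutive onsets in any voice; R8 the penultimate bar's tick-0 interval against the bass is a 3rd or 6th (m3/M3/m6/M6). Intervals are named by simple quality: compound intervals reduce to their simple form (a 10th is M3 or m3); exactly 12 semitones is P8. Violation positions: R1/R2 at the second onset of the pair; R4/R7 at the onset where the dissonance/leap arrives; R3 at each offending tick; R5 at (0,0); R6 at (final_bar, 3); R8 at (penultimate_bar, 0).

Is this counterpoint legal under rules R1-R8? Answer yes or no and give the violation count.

No (8 violations)

bar 0: v0=E3 v1=E4 v2=B4 (P5)
bar 1: v0=G3 v1=B3 v2=B4 (M3)
bar 2: v0=F3 v1=C4 v2=C5 (P5)
bar 3: v0=E3 v1=B3 v2=F4 (m2)
bar 4: v0=G3 v1=E4 v2=F4 (m7)
bar 5: v0=E3 v1=G3 v2=G4 (m3)
bar 6: v0=D3 v1=B3 v2=F4 (m3)
bar 7: v0=E3 v1=E4 v2=B4 (P5)
  R1 @ bar2.0: B3/B4 P8 -> C4/C5 P8 similar
  R1 @ bar3.0: F3/C4 P5 -> E3/B3 P5 similar
  R4 @ bar3.0: E3/F4 m2 untreated
  R4 @ bar4.0: G3/F4 m7 untreated
  R2 @ bar7.0: D3/B3 M6 -> E3/E4 P8 similar
  R2 @ bar7.0: D3/F4 m3 -> E3/B4 P5 similar
  R2 @ bar7.0: B3/F4 TT -> E4/B4 P5 similar
  R7 @ bar7.0: F4->B4 leap 6st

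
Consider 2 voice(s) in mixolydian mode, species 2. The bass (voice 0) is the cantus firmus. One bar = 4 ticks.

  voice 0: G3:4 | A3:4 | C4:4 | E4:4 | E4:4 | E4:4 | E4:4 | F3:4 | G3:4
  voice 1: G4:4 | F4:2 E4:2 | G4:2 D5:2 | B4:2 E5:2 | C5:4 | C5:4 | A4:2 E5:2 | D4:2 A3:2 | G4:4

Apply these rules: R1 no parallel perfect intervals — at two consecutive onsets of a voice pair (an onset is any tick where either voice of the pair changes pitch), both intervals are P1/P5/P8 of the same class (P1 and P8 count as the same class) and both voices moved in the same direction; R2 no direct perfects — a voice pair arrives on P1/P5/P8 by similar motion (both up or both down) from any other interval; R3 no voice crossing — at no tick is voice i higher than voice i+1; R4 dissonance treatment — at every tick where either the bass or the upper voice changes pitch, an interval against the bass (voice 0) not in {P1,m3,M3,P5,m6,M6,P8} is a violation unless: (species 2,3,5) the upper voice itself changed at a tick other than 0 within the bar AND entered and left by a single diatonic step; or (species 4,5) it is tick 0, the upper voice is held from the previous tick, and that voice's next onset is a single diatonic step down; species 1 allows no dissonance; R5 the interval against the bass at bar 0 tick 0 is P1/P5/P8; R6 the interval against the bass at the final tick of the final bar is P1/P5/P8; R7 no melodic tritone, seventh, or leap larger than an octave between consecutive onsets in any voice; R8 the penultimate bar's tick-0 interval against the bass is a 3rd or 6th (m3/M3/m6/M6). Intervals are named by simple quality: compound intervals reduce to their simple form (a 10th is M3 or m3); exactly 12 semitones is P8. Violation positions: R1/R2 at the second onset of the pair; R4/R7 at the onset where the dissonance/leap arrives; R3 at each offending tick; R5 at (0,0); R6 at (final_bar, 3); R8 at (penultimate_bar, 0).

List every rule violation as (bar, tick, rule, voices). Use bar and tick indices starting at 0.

(2, 0, R1, (0, 1))
(2, 2, R4, (0, 1))
(6, 0, R4, (0, 1))
(7, 0, R7, (0,))
(7, 0, R7, (1,))
(8, 0, R2, (0, 1))
(8, 0, R7, (1,))

bar 0: v0=G3 v1=G4 downbeat P8
bar 1: v0=A3 v1=F4 downbeat m6
bar 2: v0=C4 v1=G4 downbeat P5
bar 3: v0=E4 v1=B4 downbeat P5
bar 4: v0=E4 v1=C5 downbeat m6
bar 5: v0=E4 v1=C5 downbeat m6
bar 6: v0=E4 v1=A4 downbeat P4
bar 7: v0=F3 v1=D4 downbeat M6
bar 8: v0=G3 v1=G4 downbeat P8
  -> R1 @ bar 2 tick 0 v(0, 1): A3/E4 P5 -> C4/G4 P5 similar
  -> R4 @ bar 2 tick 2 v(0, 1): C4/D5 M2 untreated
  -> R4 @ bar 6 tick 0 v(0, 1): E4/A4 P4 untreated
  -> R7 @ bar 7 tick 0 v(0,): E4->F3 leap 11st
  -> R7 @ bar 7 tick 0 v(1,): E5->D4 leap 14st
  -> R2 @ bar 8 tick 0 v(0, 1): F3/A3 M3 -> G3/G4 P8 similar
  -> R7 @ bar 8 tick 0 v(1,): A3->G4 leap 10st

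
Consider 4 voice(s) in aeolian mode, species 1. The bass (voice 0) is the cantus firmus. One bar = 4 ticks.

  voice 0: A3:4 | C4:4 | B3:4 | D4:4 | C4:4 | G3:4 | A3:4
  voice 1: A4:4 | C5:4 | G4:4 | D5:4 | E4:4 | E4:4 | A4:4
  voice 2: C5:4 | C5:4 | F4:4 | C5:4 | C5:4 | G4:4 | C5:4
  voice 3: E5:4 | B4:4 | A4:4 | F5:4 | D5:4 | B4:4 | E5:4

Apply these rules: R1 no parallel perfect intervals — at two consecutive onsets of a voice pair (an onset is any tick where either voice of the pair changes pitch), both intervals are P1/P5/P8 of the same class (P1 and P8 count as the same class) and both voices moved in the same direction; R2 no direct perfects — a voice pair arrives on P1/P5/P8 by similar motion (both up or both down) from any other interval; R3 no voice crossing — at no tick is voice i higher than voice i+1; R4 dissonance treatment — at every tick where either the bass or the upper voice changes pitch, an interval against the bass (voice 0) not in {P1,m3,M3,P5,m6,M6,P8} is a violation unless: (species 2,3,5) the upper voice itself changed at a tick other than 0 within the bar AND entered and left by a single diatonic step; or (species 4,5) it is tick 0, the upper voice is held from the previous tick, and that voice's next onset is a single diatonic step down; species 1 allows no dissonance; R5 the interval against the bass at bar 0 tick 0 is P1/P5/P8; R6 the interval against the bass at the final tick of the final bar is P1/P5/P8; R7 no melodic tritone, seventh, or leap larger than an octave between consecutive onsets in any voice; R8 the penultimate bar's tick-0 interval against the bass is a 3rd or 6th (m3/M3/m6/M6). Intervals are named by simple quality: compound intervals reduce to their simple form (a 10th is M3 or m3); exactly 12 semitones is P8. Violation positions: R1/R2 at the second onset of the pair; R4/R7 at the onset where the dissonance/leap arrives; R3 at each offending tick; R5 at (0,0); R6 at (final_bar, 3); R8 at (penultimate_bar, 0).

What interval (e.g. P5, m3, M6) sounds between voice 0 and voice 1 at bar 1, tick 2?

voice 0=C4 voice 1=C5 -> P8

P8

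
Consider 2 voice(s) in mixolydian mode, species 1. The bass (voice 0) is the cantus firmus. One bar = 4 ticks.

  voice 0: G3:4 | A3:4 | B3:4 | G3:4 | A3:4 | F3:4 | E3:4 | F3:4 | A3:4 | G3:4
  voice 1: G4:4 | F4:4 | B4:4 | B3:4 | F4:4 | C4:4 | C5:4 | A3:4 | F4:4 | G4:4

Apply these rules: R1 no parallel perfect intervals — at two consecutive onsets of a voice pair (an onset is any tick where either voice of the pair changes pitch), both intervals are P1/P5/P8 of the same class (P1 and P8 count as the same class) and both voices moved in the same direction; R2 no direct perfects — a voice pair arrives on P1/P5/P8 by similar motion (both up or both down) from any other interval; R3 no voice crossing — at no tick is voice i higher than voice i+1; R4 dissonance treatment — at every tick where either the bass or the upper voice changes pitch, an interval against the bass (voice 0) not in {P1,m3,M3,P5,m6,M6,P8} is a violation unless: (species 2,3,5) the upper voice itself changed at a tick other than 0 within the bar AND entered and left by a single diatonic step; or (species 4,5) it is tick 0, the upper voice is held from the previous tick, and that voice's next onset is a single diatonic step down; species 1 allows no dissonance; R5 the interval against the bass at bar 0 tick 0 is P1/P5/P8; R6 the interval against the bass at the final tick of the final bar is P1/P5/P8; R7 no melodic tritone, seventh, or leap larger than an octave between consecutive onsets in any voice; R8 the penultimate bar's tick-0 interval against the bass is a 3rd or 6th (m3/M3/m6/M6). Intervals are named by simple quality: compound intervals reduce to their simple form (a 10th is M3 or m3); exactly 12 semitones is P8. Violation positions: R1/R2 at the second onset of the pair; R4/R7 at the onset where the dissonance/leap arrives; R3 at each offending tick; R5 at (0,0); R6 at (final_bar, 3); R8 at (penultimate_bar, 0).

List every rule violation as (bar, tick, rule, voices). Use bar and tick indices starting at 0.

(2, 0, R2, (0, 1))
(2, 0, R7, (1,))
(4, 0, R7, (1,))
(5, 0, R2, (0, 1))
(7, 0, R7, (1,))

bar 0: v0=G3 v1=G4 downbeat P8
bar 1: v0=A3 v1=F4 downbeat m6
bar 2: v0=B3 v1=B4 downbeat P8
bar 3: v0=G3 v1=B3 downbeat M3
bar 4: v0=A3 v1=F4 downbeat m6
bar 5: v0=F3 v1=C4 downbeat P5
bar 6: v0=E3 v1=C5 downbeat m6
bar 7: v0=F3 v1=A3 downbeat M3
bar 8: v0=A3 v1=F4 downbeat m6
bar 9: v0=G3 v1=G4 downbeat P8
  -> R2 @ bar 2 tick 0 v(0, 1): A3/F4 m6 -> B3/B4 P8 similar
  -> R7 @ bar 2 tick 0 v(1,): F4->B4 leap 6st
  -> R7 @ bar 4 tick 0 v(1,): B3->F4 leap 6st
  -> R2 @ bar 5 tick 0 v(0, 1): A3/F4 m6 -> F3/C4 P5 similar
  -> R7 @ bar 7 tick 0 v(1,): C5->A3 leap 15st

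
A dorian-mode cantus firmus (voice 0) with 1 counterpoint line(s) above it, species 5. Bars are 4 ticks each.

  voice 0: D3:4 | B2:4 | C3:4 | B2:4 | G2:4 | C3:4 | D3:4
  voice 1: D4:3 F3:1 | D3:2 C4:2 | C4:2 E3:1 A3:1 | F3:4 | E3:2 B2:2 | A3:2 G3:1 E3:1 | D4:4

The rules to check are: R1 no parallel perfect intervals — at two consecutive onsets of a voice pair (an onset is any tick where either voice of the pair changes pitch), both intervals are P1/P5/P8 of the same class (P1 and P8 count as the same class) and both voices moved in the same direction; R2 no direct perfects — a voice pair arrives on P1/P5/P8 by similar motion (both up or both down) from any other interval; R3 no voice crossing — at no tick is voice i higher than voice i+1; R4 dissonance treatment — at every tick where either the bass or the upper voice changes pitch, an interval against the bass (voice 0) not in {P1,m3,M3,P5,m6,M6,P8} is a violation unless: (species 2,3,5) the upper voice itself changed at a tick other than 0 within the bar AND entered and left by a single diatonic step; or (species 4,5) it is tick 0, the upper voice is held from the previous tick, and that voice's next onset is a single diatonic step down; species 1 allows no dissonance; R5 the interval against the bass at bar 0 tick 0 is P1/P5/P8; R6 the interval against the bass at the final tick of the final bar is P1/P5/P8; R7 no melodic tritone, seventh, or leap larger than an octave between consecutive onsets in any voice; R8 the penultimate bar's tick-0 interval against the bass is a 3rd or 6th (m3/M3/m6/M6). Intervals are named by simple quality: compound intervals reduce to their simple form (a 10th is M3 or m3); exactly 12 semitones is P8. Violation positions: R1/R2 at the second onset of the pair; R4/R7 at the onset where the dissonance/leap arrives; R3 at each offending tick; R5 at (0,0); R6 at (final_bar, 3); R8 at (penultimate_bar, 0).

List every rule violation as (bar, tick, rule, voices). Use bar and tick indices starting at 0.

(1, 2, R4, (0, 1))
(1, 2, R7, (1,))
(3, 0, R4, (0, 1))
(5, 0, R7, (1,))
(6, 0, R2, (0, 1))
(6, 0, R7, (1,))

bar 0: v0=D3 v1=D4 downbeat P8
bar 1: v0=B2 v1=D3 downbeat m3
bar 2: v0=C3 v1=C4 downbeat P8
bar 3: v0=B2 v1=F3 downbeat TT
bar 4: v0=G2 v1=E3 downbeat M6
bar 5: v0=C3 v1=A3 downbeat M6
bar 6: v0=D3 v1=D4 downbeat P8
  -> R4 @ bar 1 tick 2 v(0, 1): B2/C4 m2 untreated
  -> R7 @ bar 1 tick 2 v(1,): D3->C4 leap 10st
  -> R4 @ bar 3 tick 0 v(0, 1): B2/F3 TT untreated
  -> R7 @ bar 5 tick 0 v(1,): B2->A3 leap 10st
  -> R2 @ bar 6 tick 0 v(0, 1): C3/E3 M3 -> D3/D4 P8 similar
  -> R7 @ bar 6 tick 0 v(1,): E3->D4 leap 10st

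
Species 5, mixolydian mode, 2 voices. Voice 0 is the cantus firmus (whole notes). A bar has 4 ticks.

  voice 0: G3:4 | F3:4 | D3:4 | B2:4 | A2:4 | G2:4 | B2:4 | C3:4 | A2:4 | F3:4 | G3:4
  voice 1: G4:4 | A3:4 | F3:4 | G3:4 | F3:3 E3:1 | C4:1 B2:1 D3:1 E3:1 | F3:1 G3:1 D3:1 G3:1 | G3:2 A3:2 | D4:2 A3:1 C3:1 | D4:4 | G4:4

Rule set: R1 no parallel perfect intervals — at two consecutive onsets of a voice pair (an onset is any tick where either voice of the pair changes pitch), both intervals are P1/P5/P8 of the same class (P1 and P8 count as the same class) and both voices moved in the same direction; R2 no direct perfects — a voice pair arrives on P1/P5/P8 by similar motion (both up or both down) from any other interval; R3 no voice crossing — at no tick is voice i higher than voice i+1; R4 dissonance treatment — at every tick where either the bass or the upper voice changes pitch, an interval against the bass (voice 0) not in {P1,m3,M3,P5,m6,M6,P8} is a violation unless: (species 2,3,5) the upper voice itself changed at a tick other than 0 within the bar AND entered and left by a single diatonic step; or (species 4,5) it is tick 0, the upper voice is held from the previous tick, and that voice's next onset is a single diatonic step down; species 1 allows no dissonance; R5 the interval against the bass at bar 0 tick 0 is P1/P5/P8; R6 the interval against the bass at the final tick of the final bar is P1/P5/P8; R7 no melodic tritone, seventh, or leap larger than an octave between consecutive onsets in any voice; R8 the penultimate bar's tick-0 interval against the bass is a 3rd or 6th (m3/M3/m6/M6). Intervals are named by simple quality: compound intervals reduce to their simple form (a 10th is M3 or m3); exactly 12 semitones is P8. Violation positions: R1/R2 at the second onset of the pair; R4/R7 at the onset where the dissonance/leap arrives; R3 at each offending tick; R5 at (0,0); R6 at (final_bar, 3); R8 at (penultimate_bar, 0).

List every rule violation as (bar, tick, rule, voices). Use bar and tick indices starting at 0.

(1, 0, R7, (1,))
(5, 0, R4, (0, 1))
(5, 1, R7, (1,))
(6, 0, R4, (0, 1))
(8, 0, R4, (0, 1))
(9, 0, R7, (1,))
(10, 0, R2, (0, 1))

bar 0: v0=G3 v1=G4 downbeat P8
bar 1: v0=F3 v1=A3 downbeat M3
bar 2: v0=D3 v1=F3 downbeat m3
bar 3: v0=B2 v1=G3 downbeat m6
bar 4: v0=A2 v1=F3 downbeat m6
bar 5: v0=G2 v1=C4 downbeat P4
bar 6: v0=B2 v1=F3 downbeat TT
bar 7: v0=C3 v1=G3 downbeat P5
bar 8: v0=A2 v1=D4 downbeat P4
bar 9: v0=F3 v1=D4 downbeat M6
bar 10: v0=G3 v1=G4 downbeat P8
  -> R7 @ bar 1 tick 0 v(1,): G4->A3 leap 10st
  -> R4 @ bar 5 tick 0 v(0, 1): G2/C4 P4 untreated
  -> R7 @ bar 5 tick 1 v(1,): C4->B2 leap 13st
  -> R4 @ bar 6 tick 0 v(0, 1): B2/F3 TT untreated
  -> R4 @ bar 8 tick 0 v(0, 1): A2/D4 P4 untreated
  -> R7 @ bar 9 tick 0 v(1,): C3->D4 leap 14st
  -> R2 @ bar 10 tick 0 v(0, 1): F3/D4 M6 -> G3/G4 P8 similar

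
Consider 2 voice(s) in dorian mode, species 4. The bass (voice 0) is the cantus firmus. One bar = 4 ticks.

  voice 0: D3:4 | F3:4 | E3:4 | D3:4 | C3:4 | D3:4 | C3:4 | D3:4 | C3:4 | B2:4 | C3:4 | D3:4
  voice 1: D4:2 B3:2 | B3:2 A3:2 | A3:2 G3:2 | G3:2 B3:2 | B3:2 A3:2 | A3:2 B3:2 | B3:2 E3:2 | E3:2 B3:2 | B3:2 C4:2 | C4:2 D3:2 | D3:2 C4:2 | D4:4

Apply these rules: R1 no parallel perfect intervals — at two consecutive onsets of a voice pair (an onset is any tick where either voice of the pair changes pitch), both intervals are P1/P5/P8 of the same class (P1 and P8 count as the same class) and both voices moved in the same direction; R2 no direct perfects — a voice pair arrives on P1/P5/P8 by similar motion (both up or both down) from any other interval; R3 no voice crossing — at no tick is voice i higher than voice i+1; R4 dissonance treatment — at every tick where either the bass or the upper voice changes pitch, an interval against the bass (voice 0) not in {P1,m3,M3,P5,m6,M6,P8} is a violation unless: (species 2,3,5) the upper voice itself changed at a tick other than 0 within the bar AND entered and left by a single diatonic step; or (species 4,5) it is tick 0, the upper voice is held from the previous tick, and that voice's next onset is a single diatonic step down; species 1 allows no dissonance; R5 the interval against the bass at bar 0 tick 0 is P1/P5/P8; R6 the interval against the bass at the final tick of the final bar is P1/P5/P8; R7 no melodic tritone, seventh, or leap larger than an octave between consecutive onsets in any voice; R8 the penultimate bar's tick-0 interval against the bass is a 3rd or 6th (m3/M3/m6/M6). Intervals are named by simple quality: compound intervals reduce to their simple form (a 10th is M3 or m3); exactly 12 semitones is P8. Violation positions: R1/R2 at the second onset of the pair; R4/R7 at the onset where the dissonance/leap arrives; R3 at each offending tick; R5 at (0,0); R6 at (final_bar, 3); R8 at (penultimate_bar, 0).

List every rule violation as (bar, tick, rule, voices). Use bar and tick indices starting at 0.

(3, 0, R4, (0, 1))
(6, 0, R4, (0, 1))
(7, 0, R4, (0, 1))
(8, 0, R4, (0, 1))
(9, 0, R4, (0, 1))
(9, 2, R7, (1,))
(10, 0, R4, (0, 1))
(10, 0, R8, (0, 1))
(10, 2, R7, (1,))
(11, 0, R1, (0, 1))

bar 0: v0=D3 v1=D4 downbeat P8
bar 1: v0=F3 v1=B3 downbeat TT
bar 2: v0=E3 v1=A3 downbeat P4
bar 3: v0=D3 v1=G3 downbeat P4
bar 4: v0=C3 v1=B3 downbeat M7
bar 5: v0=D3 v1=A3 downbeat P5
bar 6: v0=C3 v1=B3 downbeat M7
bar 7: v0=D3 v1=E3 downbeat M2
bar 8: v0=C3 v1=B3 downbeat M7
bar 9: v0=B2 v1=C4 downbeat m2
bar 10: v0=C3 v1=D3 downbeat M2
bar 11: v0=D3 v1=D4 downbeat P8
  -> R4 @ bar 3 tick 0 v(0, 1): D3/G3 P4 untreated
  -> R4 @ bar 6 tick 0 v(0, 1): C3/B3 M7 untreated
  -> R4 @ bar 7 tick 0 v(0, 1): D3/E3 M2 untreated
  -> R4 @ bar 8 tick 0 v(0, 1): C3/B3 M7 untreated
  -> R4 @ bar 9 tick 0 v(0, 1): B2/C4 m2 untreated
  -> R7 @ bar 9 tick 2 v(1,): C4->D3 leap 10st
  -> R4 @ bar 10 tick 0 v(0, 1): C3/D3 M2 untreated
  -> R8 @ bar 10 tick 0 v(0, 1): penult M2 not 3rd/6th
  -> R7 @ bar 10 tick 2 v(1,): D3->C4 leap 10st
  -> R1 @ bar 11 tick 0 v(0, 1): C3/C4 P8 -> D3/D4 P8 similar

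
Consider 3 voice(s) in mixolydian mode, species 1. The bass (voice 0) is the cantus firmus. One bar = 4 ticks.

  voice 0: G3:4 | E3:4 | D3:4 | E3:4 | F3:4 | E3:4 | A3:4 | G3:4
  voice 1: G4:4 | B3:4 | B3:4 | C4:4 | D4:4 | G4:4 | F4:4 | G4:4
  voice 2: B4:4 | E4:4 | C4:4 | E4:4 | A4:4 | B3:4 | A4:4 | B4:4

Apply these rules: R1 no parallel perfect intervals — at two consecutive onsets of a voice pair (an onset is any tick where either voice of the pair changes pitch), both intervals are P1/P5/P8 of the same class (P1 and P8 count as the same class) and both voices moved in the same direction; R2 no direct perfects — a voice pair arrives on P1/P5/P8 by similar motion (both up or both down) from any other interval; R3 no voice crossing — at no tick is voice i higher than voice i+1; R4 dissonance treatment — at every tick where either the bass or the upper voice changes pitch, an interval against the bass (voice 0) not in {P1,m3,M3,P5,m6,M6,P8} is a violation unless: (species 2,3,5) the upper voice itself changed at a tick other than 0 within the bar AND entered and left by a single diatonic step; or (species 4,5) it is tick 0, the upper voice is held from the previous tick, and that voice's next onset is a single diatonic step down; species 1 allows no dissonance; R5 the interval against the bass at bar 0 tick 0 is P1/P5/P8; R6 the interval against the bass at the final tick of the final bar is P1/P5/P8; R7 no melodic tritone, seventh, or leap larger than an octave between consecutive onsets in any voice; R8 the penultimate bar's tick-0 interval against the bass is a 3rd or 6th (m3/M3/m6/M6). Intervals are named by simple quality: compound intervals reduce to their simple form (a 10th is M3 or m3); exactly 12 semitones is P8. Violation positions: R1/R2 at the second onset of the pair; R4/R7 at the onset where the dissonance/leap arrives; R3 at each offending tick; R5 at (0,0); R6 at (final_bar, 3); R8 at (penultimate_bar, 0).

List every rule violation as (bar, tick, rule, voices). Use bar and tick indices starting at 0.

bar 0: v0=G3 v1=G4 v2=B4 downbeat M3
bar 1: v0=E3 v1=B3 v2=E4 downbeat P8
bar 2: v0=D3 v1=B3 v2=C4 downbeat m7
bar 3: v0=E3 v1=C4 v2=E4 downbeat P8
bar 4: v0=F3 v1=D4 v2=A4 downbeat M3
bar 5: v0=E3 v1=G4 v2=B3 downbeat P5
bar 6: v0=A3 v1=F4 v2=A4 downbeat P8
bar 7: v0=G3 v1=G4 v2=B4 downbeat M3
  -> R5 @ bar 0 tick 0 v(0, 2): opens on M3
  -> R2 @ bar 1 tick 0 v(0, 1): G3/G4 P8 -> E3/B3 P5 similar
  -> R2 @ bar 1 tick 0 v(0, 2): G3/B4 M3 -> E3/E4 P8 similar
  -> R4 @ bar 2 tick 0 v(0, 2): D3/C4 m7 untreated
  -> R2 @ bar 3 tick 0 v(0, 2): D3/C4 m7 -> E3/E4 P8 similar
  -> R2 @ bar 4 tick 0 v(1, 2): C4/E4 M3 -> D4/A4 P5 similar
  -> R2 @ bar 5 tick 0 v(0, 2): F3/A4 M3 -> E3/B3 P5 similar
  -> R3 @ bar 5 tick 0 v(1, 2): G4 above B3
  -> R7 @ bar 5 tick 0 v(2,): A4->B3 leap 10st
  -> R3 @ bar 5 tick 1 v(1, 2): G4 above B3
  -> R3 @ bar 5 tick 2 v(1, 2): G4 above B3
  -> R3 @ bar 5 tick 3 v(1, 2): G4 above B3
  -> R2 @ bar 6 tick 0 v(0, 2): E3/B3 P5 -> A3/A4 P8 similar
  -> R7 @ bar 6 tick 0 v(2,): B3->A4 leap 10st
  -> R8 @ bar 6 tick 0 v(0, 2): penult P8 not 3rd/6th
  -> R6 @ bar 7 tick 3 v(0, 2): closes on M3

(0, 0, R5, (0, 2))
(1, 0, R2, (0, 1))
(1, 0, R2, (0, 2))
(2, 0, R4, (0, 2))
(3, 0, R2, (0, 2))
(4, 0, R2, (1, 2))
(5, 0, R2, (0, 2))
(5, 0, R3, (1, 2))
(5, 0, R7, (2,))
(5, 1, R3, (1, 2))
(5, 2, R3, (1, 2))
(5, 3, R3, (1, 2))
(6, 0, R2, (0, 2))
(6, 0, R7, (2,))
(6, 0, R8, (0, 2))
(7, 3, R6, (0, 2))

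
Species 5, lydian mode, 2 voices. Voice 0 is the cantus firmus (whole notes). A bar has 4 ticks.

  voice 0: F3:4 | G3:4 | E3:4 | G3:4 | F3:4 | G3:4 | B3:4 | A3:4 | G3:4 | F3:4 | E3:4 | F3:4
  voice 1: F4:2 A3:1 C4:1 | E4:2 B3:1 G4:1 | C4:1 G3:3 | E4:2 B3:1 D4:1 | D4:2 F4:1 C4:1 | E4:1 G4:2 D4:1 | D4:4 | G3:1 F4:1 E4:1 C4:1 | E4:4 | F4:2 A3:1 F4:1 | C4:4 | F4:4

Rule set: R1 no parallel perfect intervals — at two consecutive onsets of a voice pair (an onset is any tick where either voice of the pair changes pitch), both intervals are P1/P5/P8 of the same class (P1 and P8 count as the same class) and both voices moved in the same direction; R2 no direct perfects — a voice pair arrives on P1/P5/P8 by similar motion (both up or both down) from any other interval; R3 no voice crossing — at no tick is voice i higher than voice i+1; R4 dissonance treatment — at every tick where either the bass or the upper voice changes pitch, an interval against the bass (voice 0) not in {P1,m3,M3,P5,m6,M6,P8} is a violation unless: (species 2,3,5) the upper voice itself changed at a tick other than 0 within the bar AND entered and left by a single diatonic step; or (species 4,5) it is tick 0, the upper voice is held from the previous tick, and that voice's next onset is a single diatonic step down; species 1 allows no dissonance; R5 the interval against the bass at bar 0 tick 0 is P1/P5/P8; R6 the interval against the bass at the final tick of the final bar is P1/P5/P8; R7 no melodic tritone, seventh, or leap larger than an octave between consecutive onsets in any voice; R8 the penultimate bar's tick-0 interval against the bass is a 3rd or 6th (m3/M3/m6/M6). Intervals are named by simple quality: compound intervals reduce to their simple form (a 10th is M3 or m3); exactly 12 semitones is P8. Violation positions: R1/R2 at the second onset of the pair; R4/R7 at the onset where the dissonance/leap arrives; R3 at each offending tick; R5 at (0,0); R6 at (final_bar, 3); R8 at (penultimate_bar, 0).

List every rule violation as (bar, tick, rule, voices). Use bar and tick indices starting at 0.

(7, 0, R3, (0, 1))
(7, 0, R4, (0, 1))
(7, 1, R7, (1,))
(11, 0, R2, (0, 1))

bar 0: v0=F3 v1=F4 downbeat P8
bar 1: v0=G3 v1=E4 downbeat M6
bar 2: v0=E3 v1=C4 downbeat m6
bar 3: v0=G3 v1=E4 downbeat M6
bar 4: v0=F3 v1=D4 downbeat M6
bar 5: v0=G3 v1=E4 downbeat M6
bar 6: v0=B3 v1=D4 downbeat m3
bar 7: v0=A3 v1=G3 downbeat M2
bar 8: v0=G3 v1=E4 downbeat M6
bar 9: v0=F3 v1=F4 downbeat P8
bar 10: v0=E3 v1=C4 downbeat m6
bar 11: v0=F3 v1=F4 downbeat P8
  -> R3 @ bar 7 tick 0 v(0, 1): A3 above G3
  -> R4 @ bar 7 tick 0 v(0, 1): A3/G3 M2 untreated
  -> R7 @ bar 7 tick 1 v(1,): G3->F4 leap 10st
  -> R2 @ bar 11 tick 0 v(0, 1): E3/C4 m6 -> F3/F4 P8 similar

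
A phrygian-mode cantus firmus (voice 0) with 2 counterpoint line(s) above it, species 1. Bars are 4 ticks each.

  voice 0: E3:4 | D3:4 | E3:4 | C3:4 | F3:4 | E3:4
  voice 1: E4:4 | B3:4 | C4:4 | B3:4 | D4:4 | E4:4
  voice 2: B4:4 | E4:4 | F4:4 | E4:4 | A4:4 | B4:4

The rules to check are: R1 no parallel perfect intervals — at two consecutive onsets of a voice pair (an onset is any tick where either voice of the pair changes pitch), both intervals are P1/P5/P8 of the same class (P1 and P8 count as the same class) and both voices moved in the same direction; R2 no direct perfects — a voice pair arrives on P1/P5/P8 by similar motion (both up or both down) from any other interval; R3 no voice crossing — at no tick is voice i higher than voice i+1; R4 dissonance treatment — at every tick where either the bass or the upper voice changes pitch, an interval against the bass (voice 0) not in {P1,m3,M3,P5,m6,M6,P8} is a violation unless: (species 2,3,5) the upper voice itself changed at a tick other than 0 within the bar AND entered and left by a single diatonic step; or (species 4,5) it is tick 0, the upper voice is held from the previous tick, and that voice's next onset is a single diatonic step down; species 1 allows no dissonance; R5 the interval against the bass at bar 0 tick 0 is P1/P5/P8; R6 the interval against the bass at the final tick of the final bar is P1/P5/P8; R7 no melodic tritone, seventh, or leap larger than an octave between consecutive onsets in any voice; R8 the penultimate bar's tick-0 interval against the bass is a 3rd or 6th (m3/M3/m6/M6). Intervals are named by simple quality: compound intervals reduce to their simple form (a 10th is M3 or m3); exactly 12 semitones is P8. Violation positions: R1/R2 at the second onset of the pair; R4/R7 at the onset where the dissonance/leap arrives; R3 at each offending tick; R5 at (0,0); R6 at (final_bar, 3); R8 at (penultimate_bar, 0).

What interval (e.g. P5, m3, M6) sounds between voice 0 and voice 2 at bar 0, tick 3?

P5

voice 0=E3 voice 2=B4 -> P5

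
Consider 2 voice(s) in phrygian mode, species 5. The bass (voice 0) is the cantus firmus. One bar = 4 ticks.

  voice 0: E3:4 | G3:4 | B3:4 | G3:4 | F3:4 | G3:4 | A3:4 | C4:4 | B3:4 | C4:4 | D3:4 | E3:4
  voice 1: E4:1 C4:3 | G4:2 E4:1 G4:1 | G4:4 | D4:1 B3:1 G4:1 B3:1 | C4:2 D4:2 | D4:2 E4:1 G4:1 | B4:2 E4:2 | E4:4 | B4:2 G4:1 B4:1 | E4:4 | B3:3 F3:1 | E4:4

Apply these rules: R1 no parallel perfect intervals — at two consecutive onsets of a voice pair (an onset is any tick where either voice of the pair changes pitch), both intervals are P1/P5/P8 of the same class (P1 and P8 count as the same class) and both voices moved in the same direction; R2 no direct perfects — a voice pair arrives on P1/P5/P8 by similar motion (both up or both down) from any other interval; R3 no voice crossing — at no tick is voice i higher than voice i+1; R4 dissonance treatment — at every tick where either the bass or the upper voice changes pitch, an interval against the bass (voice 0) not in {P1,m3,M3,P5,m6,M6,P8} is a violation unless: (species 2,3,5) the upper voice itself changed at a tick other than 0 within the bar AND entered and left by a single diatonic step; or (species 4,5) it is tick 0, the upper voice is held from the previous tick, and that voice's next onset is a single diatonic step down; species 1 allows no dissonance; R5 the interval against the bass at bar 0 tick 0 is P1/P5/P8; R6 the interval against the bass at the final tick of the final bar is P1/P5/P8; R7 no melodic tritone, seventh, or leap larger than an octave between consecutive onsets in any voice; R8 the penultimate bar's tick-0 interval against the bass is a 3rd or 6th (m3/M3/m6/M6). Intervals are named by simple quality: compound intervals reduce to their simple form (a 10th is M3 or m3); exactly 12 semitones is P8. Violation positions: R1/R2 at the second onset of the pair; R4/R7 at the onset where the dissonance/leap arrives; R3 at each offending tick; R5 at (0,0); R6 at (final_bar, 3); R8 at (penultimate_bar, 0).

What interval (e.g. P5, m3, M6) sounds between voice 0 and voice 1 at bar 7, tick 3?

M3

voice 0=C4 voice 1=E4 -> M3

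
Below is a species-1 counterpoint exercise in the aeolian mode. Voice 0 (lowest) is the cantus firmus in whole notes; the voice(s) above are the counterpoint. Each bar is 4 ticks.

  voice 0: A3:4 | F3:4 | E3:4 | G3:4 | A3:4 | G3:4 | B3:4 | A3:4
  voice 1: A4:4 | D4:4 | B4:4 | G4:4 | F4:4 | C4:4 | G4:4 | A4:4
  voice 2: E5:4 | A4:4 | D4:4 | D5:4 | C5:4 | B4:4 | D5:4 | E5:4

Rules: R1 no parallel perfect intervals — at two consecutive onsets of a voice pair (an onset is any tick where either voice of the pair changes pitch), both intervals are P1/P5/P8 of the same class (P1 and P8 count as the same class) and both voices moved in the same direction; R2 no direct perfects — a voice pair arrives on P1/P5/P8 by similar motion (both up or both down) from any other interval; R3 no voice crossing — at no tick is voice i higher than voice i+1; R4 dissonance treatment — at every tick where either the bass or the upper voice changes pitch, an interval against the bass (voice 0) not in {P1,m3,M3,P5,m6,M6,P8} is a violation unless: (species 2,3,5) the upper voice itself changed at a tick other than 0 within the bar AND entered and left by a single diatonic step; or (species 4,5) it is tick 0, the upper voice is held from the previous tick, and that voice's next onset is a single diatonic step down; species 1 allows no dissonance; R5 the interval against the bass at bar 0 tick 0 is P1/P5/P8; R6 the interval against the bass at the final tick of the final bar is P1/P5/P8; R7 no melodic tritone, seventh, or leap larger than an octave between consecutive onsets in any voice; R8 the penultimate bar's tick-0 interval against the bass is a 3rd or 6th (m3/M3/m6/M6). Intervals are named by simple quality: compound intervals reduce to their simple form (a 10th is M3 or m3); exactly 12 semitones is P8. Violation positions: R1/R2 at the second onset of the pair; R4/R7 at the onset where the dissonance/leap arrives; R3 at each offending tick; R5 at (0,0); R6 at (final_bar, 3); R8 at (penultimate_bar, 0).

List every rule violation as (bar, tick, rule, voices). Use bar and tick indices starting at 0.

(1, 0, R1, (1, 2))
(2, 0, R3, (1, 2))
(2, 0, R4, (0, 2))
(2, 1, R3, (1, 2))
(2, 2, R3, (1, 2))
(2, 3, R3, (1, 2))
(3, 0, R2, (0, 2))
(4, 0, R1, (1, 2))
(5, 0, R4, (0, 1))
(6, 0, R2, (1, 2))
(7, 0, R1, (1, 2))

bar 0: v0=A3 v1=A4 v2=E5 downbeat P5
bar 1: v0=F3 v1=D4 v2=A4 downbeat M3
bar 2: v0=E3 v1=B4 v2=D4 downbeat m7
bar 3: v0=G3 v1=G4 v2=D5 downbeat P5
bar 4: v0=A3 v1=F4 v2=C5 downbeat m3
bar 5: v0=G3 v1=C4 v2=B4 downbeat M3
bar 6: v0=B3 v1=G4 v2=D5 downbeat m3
bar 7: v0=A3 v1=A4 v2=E5 downbeat P5
  -> R1 @ bar 1 tick 0 v(1, 2): A4/E5 P5 -> D4/A4 P5 similar
  -> R3 @ bar 2 tick 0 v(1, 2): B4 above D4
  -> R4 @ bar 2 tick 0 v(0, 2): E3/D4 m7 untreated
  -> R3 @ bar 2 tick 1 v(1, 2): B4 above D4
  -> R3 @ bar 2 tick 2 v(1, 2): B4 above D4
  -> R3 @ bar 2 tick 3 v(1, 2): B4 above D4
  -> R2 @ bar 3 tick 0 v(0, 2): E3/D4 m7 -> G3/D5 P5 similar
  -> R1 @ bar 4 tick 0 v(1, 2): G4/D5 P5 -> F4/C5 P5 similar
  -> R4 @ bar 5 tick 0 v(0, 1): G3/C4 P4 untreated
  -> R2 @ bar 6 tick 0 v(1, 2): C4/B4 M7 -> G4/D5 P5 similar
  -> R1 @ bar 7 tick 0 v(1, 2): G4/D5 P5 -> A4/E5 P5 similar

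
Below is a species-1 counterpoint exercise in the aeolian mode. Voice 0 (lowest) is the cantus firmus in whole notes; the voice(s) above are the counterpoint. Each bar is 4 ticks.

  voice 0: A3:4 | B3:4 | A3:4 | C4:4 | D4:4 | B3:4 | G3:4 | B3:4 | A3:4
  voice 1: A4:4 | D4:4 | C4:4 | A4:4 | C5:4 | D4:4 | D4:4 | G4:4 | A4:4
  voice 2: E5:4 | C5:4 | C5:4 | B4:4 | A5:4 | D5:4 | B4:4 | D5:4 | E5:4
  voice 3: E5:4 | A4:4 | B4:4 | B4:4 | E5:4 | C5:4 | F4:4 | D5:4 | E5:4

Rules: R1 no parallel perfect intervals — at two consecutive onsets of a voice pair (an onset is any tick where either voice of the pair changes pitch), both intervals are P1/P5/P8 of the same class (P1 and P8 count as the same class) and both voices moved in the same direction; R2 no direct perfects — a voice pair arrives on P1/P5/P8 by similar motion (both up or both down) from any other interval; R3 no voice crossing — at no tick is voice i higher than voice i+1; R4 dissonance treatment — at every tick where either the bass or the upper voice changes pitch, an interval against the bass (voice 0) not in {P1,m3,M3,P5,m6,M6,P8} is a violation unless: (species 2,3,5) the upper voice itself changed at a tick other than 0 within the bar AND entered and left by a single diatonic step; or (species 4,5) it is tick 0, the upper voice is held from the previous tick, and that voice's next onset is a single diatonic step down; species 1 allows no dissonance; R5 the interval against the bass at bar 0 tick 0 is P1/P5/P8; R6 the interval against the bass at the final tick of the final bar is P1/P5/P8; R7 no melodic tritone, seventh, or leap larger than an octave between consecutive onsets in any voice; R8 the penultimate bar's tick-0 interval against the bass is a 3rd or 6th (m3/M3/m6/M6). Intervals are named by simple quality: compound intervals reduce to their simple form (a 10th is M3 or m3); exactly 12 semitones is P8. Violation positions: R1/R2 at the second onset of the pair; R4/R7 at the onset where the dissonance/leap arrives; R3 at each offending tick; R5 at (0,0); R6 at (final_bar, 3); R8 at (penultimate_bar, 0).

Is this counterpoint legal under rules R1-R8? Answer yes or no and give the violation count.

No (40 violations)

bar 0: v0=A3 v1=A4 v2=E5 v3=E5 (P5)
bar 1: v0=B3 v1=D4 v2=C5 v3=A4 (m7)
bar 2: v0=A3 v1=C4 v2=C5 v3=B4 (M2)
bar 3: v0=C4 v1=A4 v2=B4 v3=B4 (M7)
bar 4: v0=D4 v1=C5 v2=A5 v3=E5 (M2)
bar 5: v0=B3 v1=D4 v2=D5 v3=C5 (m2)
bar 6: v0=G3 v1=D4 v2=B4 v3=F4 (m7)
bar 7: v0=B3 v1=G4 v2=D5 v3=D5 (m3)
bar 8: v0=A3 v1=A4 v2=E5 v3=E5 (P5)
  R1 @ bar1.0: A4/E5 P5 -> D4/A4 P5 similar
  R3 @ bar1.0: C5 above A4
  R4 @ bar1.0: B3/C5 m2 untreated
  R4 @ bar1.0: B3/A4 m7 untreated
  R3 @ bar1.1: C5 above A4
  R3 @ bar1.2: C5 above A4
  R3 @ bar1.3: C5 above A4
  R3 @ bar2.0: C5 above B4
  R4 @ bar2.0: A3/B4 M2 untreated
  R3 @ bar2.1: C5 above B4
  R3 @ bar2.2: C5 above B4
  R3 @ bar2.3: C5 above B4
  R4 @ bar3.0: C4/B4 M7 untreated
  R4 @ bar3.0: C4/B4 M7 untreated
  R2 @ bar4.0: C4/B4 M7 -> D4/A5 P5 similar
  R3 @ bar4.0: A5 above E5
  R4 @ bar4.0: D4/C5 m7 untreated
  R4 @ bar4.0: D4/E5 M2 untreated
  R7 @ bar4.0: B4->A5 leap 10st
  R3 @ bar4.1: A5 above E5
  R3 @ bar4.2: A5 above E5
  R3 @ bar4.3: A5 above E5
  R2 @ bar5.0: C5/A5 M6 -> D4/D5 P8 similar
  R3 @ bar5.0: D5 above C5
  R4 @ bar5.0: B3/C5 m2 untreated
  R7 @ bar5.0: C5->D4 leap 10st
  R3 @ bar5.1: D5 above C5
  R3 @ bar5.2: D5 above C5
  R3 @ bar5.3: D5 above C5
  R3 @ bar6.0: B4 above F4
  R4 @ bar6.0: G3/F4 m7 untreated
  R3 @ bar6.1: B4 above F4
  R3 @ bar6.2: B4 above F4
  R3 @ bar6.3: B4 above F4
  R2 @ bar7.0: D4/B4 M6 -> G4/D5 P5 similar
  R2 @ bar7.0: D4/F4 m3 -> G4/D5 P5 similar
  R2 @ bar7.0: B4/F4 TT -> D5/D5 P1 similar
  R1 @ bar8.0: G4/D5 P5 -> A4/E5 P5 similar
  R1 @ bar8.0: G4/D5 P5 -> A4/E5 P5 similar
  R1 @ bar8.0: D5/D5 P1 -> E5/E5 P1 similar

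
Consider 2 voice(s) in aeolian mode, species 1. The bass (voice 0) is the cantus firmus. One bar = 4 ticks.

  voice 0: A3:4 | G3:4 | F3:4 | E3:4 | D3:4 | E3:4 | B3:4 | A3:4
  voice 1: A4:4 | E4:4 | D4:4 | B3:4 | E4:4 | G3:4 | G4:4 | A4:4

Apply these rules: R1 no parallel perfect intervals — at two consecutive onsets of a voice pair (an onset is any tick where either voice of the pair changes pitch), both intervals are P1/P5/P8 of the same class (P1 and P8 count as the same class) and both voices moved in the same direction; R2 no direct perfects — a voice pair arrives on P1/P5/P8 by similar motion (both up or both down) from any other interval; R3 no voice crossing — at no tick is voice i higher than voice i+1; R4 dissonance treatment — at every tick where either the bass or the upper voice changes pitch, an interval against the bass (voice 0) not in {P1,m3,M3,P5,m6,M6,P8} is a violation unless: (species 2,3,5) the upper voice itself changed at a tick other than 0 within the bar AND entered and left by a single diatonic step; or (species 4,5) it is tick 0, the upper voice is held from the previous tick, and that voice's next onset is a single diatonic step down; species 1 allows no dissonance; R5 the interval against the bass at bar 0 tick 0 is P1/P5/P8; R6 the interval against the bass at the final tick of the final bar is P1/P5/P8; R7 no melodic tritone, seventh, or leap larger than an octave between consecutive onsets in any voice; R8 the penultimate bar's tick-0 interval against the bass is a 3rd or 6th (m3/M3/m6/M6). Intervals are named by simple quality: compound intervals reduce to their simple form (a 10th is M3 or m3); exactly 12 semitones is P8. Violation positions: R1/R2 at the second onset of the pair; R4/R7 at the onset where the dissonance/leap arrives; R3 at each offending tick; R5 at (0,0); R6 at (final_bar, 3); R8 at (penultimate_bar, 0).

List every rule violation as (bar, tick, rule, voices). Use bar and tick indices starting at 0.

bar 0: v0=A3 v1=A4 downbeat P8
bar 1: v0=G3 v1=E4 downbeat M6
bar 2: v0=F3 v1=D4 downbeat M6
bar 3: v0=E3 v1=B3 downbeat P5
bar 4: v0=D3 v1=E4 downbeat M2
bar 5: v0=E3 v1=G3 downbeat m3
bar 6: v0=B3 v1=G4 downbeat m6
bar 7: v0=A3 v1=A4 downbeat P8
  -> R2 @ bar 3 tick 0 v(0, 1): F3/D4 M6 -> E3/B3 P5 similar
  -> R4 @ bar 4 tick 0 v(0, 1): D3/E4 M2 untreated

(3, 0, R2, (0, 1))
(4, 0, R4, (0, 1))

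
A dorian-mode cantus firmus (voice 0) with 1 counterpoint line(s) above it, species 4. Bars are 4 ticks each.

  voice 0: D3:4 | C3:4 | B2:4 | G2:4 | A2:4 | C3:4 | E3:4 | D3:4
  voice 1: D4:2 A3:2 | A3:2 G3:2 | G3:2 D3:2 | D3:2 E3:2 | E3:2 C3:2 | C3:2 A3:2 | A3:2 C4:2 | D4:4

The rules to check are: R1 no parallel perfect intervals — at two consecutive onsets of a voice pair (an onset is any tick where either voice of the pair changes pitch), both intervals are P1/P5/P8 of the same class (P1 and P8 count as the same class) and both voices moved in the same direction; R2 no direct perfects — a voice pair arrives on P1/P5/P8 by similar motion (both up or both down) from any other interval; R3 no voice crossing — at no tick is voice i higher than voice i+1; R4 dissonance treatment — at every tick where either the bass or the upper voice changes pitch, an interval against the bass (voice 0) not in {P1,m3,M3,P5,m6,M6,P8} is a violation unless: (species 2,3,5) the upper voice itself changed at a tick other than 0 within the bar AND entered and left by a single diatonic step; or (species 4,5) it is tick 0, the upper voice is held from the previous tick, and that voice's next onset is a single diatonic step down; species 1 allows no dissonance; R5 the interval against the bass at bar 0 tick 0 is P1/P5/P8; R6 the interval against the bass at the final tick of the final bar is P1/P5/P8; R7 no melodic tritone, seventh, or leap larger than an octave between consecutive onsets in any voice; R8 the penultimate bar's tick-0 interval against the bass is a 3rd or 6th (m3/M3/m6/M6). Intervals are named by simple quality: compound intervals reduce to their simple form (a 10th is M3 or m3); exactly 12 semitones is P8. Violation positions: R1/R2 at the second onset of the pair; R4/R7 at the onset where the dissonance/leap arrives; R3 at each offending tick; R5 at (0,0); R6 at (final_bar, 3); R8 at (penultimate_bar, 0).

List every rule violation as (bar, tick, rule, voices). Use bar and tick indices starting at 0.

(6, 0, R4, (0, 1))
(6, 0, R8, (0, 1))

bar 0: v0=D3 v1=D4 downbeat P8
bar 1: v0=C3 v1=A3 downbeat M6
bar 2: v0=B2 v1=G3 downbeat m6
bar 3: v0=G2 v1=D3 downbeat P5
bar 4: v0=A2 v1=E3 downbeat P5
bar 5: v0=C3 v1=C3 downbeat P1
bar 6: v0=E3 v1=A3 downbeat P4
bar 7: v0=D3 v1=D4 downbeat P8
  -> R4 @ bar 6 tick 0 v(0, 1): E3/A3 P4 untreated
  -> R8 @ bar 6 tick 0 v(0, 1): penult P4 not 3rd/6th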